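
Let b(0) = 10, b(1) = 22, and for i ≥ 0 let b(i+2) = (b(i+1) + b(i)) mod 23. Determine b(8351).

12

Computing terms: b(0) = 10, b(1) = 22, b(2) = 9, b(3) = 8, b(4) = 17, b(5) = 2, b(6) = 19, b(7) = 21, b(8) = 17, b(9) = 15, b(10) = 9, b(11) = 1, b(12) = 10, b(13) = 11, b(14) = 21, b(15) = 9, b(16) = 7, b(17) = 16, b(18) = 0, b(19) = 16, b(20) = 16, b(21) = 9, b(22) = 2, b(23) = 11, b(24) = 13, b(25) = 1, b(26) = 14, b(27) = 15, b(28) = 6, b(29) = 21, b(30) = 4, b(31) = 2, b(32) = 6, b(33) = 8, b(34) = 14, b(35) = 22, b(36) = 13, b(37) = 12, b(38) = 2, b(39) = 14, b(40) = 16, b(41) = 7, b(42) = 0, b(43) = 7, b(44) = 7, b(45) = 14, b(46) = 21, b(47) = 12, b(48) = 10, b(49) = 22.
Since (b(48), b(49)) = (b(0), b(1)) = (10, 22) (two consecutive terms determine the rest), the sequence is periodic with period 48.
(8351 - 0) mod 48 = 47, so b(8351) = b(47) = 12.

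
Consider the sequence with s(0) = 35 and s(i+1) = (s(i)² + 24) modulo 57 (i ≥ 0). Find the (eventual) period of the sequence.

4

We have s(0) = 35, s(1) = 52, s(2) = 49, s(3) = 31, s(4) = 16, s(5) = 52.
Since s(5) = s(1) = 52, the sequence is eventually periodic: after a pre-period of length 1 it cycles with period 4.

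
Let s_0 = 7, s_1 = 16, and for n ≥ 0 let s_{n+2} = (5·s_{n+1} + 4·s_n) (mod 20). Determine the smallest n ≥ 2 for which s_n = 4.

3

Computing terms: s_0 = 7, s_1 = 16, s_2 = 8, s_3 = 4, s_4 = 12, s_5 = 16, s_6 = 8.
Since (s_5, s_6) = (s_1, s_2) = (16, 8) (two consecutive terms determine the rest), the sequence is eventually periodic: after a pre-period of length 1 it cycles with period 4.
The value 4 first appears (with n ≥ 2) at s_3.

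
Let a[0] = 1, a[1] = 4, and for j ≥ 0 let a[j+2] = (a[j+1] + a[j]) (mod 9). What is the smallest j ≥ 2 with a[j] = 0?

3

We have a[0] = 1, a[1] = 4, a[2] = 5, a[3] = 0, a[4] = 5, a[5] = 5, a[6] = 1, a[7] = 6, a[8] = 7, a[9] = 4, a[10] = 2, a[11] = 6, a[12] = 8, a[13] = 5, a[14] = 4, a[15] = 0, a[16] = 4, a[17] = 4, a[18] = 8, a[19] = 3, a[20] = 2, a[21] = 5, a[22] = 7, a[23] = 3, a[24] = 1, a[25] = 4.
Since (a[24], a[25]) = (a[0], a[1]) = (1, 4) (two consecutive terms determine the rest), the sequence is periodic with period 24.
The value 0 first appears (with j ≥ 2) at a[3].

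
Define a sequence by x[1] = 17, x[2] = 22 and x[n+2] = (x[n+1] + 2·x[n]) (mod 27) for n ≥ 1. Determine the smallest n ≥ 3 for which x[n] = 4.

We have x[1] = 17; x[2] = 22; x[3] = 2; x[4] = 19; x[5] = 23; x[6] = 7; x[7] = 26; x[8] = 13; x[9] = 11; x[10] = 10; x[11] = 5; x[12] = 25; x[13] = 8; x[14] = 4; x[15] = 20; x[16] = 1; x[17] = 14; x[18] = 16; x[19] = 17; x[20] = 22.
Since (x[19], x[20]) = (x[1], x[2]) = (17, 22) (two consecutive terms determine the rest), the sequence is periodic with period 18.
The value 4 first appears (with n ≥ 3) at x[14].

14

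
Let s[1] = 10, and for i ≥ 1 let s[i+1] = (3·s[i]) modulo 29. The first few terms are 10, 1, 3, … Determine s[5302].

7

s[1] = 10,  s[2] = 1,  s[3] = 3,  s[4] = 9,  s[5] = 27,  s[6] = 23,  s[7] = 11,  s[8] = 4,  s[9] = 12,  s[10] = 7,  s[11] = 21,  s[12] = 5,  s[13] = 15,  s[14] = 16,  s[15] = 19,  s[16] = 28,  s[17] = 26,  s[18] = 20,  s[19] = 2,  s[20] = 6,  s[21] = 18,  s[22] = 25,  s[23] = 17,  s[24] = 22,  s[25] = 8,  s[26] = 24,  s[27] = 14,  s[28] = 13,  s[29] = 10.
The sequence repeats with period 28.
(5302 - 1) mod 28 = 9, so s[5302] = s[10] = 7.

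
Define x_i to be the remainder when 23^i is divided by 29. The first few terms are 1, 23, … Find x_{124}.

25

x_0 = 1; x_1 = 23; x_2 = 7; x_3 = 16; x_4 = 20; x_5 = 25; x_6 = 24; x_7 = 1.
The sequence repeats with period 7.
(124 - 0) mod 7 = 5, so x_{124} = x_5 = 25.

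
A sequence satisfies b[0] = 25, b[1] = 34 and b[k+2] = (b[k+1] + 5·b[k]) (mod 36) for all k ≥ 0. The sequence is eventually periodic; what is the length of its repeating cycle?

18

We have b[0] = 25; b[1] = 34; b[2] = 15; b[3] = 5; b[4] = 8; b[5] = 33; b[6] = 1; b[7] = 22; b[8] = 27; b[9] = 29; b[10] = 20; b[11] = 21; b[12] = 13; b[13] = 10; b[14] = 3; b[15] = 17; b[16] = 32; b[17] = 9; b[18] = 25; b[19] = 34.
Since (b[18], b[19]) = (b[0], b[1]) = (25, 34) (two consecutive terms determine the rest), the sequence is periodic with period 18.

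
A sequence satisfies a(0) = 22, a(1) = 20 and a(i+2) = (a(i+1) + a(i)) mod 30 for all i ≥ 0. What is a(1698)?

24

We have a(0) = 22, a(1) = 20, a(2) = 12, a(3) = 2, a(4) = 14, a(5) = 16, a(6) = 0, a(7) = 16, a(8) = 16, a(9) = 2, a(10) = 18, a(11) = 20, a(12) = 8, a(13) = 28, a(14) = 6, a(15) = 4, a(16) = 10, a(17) = 14, a(18) = 24, a(19) = 8, a(20) = 2, a(21) = 10, a(22) = 12, a(23) = 22, a(24) = 4, a(25) = 26, a(26) = 0, a(27) = 26, a(28) = 26, a(29) = 22, a(30) = 18, a(31) = 10, a(32) = 28, a(33) = 8, a(34) = 6, a(35) = 14, a(36) = 20, a(37) = 4, a(38) = 24, a(39) = 28, a(40) = 22, a(41) = 20.
Since (a(40), a(41)) = (a(0), a(1)) = (22, 20) (two consecutive terms determine the rest), the sequence is periodic with period 40.
So a(1698) = a(0 + ((1698-0) mod 40)) = a(18) = 24.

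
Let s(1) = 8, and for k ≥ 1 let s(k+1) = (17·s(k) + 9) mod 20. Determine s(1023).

Listing terms: s(1) = 8,  s(2) = 5,  s(3) = 14,  s(4) = 7,  s(5) = 8.
The sequence repeats with period 4.
(1023 - 1) mod 4 = 2, so s(1023) = s(3) = 14.

14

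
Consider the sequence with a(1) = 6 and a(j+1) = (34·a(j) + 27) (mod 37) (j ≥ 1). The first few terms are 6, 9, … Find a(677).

a(1) = 6,  a(2) = 9,  a(3) = 0,  a(4) = 27,  a(5) = 20,  a(6) = 4,  a(7) = 15,  a(8) = 19,  a(9) = 7,  a(10) = 6.
Since a(10) = a(1) = 6, the sequence is periodic with period 9.
So a(677) = a(1 + ((677-1) mod 9)) = a(2) = 9.

9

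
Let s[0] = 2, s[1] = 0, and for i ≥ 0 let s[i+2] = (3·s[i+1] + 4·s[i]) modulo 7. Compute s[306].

We have s[0] = 2; s[1] = 0; s[2] = 1; s[3] = 3; s[4] = 6; s[5] = 2; s[6] = 2; s[7] = 0.
The sequence repeats with period 6.
So s[306] = s[0 + ((306-0) mod 6)] = s[0] = 2.

2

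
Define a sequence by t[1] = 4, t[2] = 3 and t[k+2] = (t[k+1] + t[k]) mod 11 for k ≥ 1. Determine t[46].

Listing terms: t[1] = 4, t[2] = 3, t[3] = 7, t[4] = 10, t[5] = 6, t[6] = 5, t[7] = 0, t[8] = 5, t[9] = 5, t[10] = 10, t[11] = 4, t[12] = 3.
The sequence repeats with period 10.
So t[46] = t[1 + ((46-1) mod 10)] = t[6] = 5.

5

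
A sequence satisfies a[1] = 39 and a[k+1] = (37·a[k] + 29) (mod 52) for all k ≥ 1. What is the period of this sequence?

12

Computing terms: a[1] = 39; a[2] = 16; a[3] = 49; a[4] = 22; a[5] = 11; a[6] = 20; a[7] = 41; a[8] = 38; a[9] = 31; a[10] = 32; a[11] = 17; a[12] = 34; a[13] = 39.
The sequence repeats with period 12.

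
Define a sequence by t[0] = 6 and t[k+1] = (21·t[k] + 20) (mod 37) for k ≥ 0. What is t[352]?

0

We have t[0] = 6, t[1] = 35, t[2] = 15, t[3] = 2, t[4] = 25, t[5] = 27, t[6] = 32, t[7] = 26, t[8] = 11, t[9] = 29, t[10] = 0, t[11] = 20, t[12] = 33, t[13] = 10, t[14] = 8, t[15] = 3, t[16] = 9, t[17] = 24, t[18] = 6.
The sequence repeats with period 18.
(352 - 0) mod 18 = 10, so t[352] = t[10] = 0.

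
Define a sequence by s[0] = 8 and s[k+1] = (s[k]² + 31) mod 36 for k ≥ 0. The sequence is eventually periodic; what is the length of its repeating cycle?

We have s[0] = 8, s[1] = 23, s[2] = 20, s[3] = 35, s[4] = 32, s[5] = 11, s[6] = 8.
The sequence repeats with period 6.

6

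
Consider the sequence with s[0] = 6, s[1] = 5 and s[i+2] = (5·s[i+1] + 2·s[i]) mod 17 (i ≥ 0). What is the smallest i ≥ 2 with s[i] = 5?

We have s[0] = 6, s[1] = 5, s[2] = 3, s[3] = 8, s[4] = 12, s[5] = 8, s[6] = 13, s[7] = 13, s[8] = 6, s[9] = 5.
The sequence repeats with period 8.
The value 5 next appears (with i ≥ 2) at s[9].

9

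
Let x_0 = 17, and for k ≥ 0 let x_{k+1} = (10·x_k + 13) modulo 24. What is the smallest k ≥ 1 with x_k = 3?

Listing terms: x_0 = 17, x_1 = 15, x_2 = 19, x_3 = 11, x_4 = 3, x_5 = 19.
Since x_5 = x_2 = 19, the sequence is eventually periodic: after a pre-period of length 2 it cycles with period 3.
The value 3 first appears (with k ≥ 1) at x_4.

4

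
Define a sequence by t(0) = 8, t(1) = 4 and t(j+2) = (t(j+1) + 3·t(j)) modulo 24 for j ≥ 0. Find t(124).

t(0) = 8, t(1) = 4, t(2) = 4, t(3) = 16, t(4) = 4, t(5) = 4.
Since (t(4), t(5)) = (t(1), t(2)) = (4, 4) (two consecutive terms determine the rest), the sequence is eventually periodic: after a pre-period of length 1 it cycles with period 3.
For j ≥ 1, t(j) depends only on (j - 1) mod 3. (124 - 1) mod 3 = 0, so t(124) = t(1) = 4.

4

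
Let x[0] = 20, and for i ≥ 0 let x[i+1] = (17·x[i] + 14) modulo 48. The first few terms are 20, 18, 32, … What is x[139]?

We have x[0] = 20; x[1] = 18; x[2] = 32; x[3] = 30; x[4] = 44; x[5] = 42; x[6] = 8; x[7] = 6; x[8] = 20.
Since x[8] = x[0] = 20, the sequence is periodic with period 8.
(139 - 0) mod 8 = 3, so x[139] = x[3] = 30.

30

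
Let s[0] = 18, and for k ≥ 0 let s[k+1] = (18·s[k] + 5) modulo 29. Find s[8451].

Listing terms: s[0] = 18; s[1] = 10; s[2] = 11; s[3] = 0; s[4] = 5; s[5] = 8; s[6] = 4; s[7] = 19; s[8] = 28; s[9] = 16; s[10] = 3; s[11] = 1; s[12] = 23; s[13] = 13; s[14] = 7; s[15] = 15; s[16] = 14; s[17] = 25; s[18] = 20; s[19] = 17; s[20] = 21; s[21] = 6; s[22] = 26; s[23] = 9; s[24] = 22; s[25] = 24; s[26] = 2; s[27] = 12; s[28] = 18.
Since s[28] = s[0] = 18, the sequence is periodic with period 28.
(8451 - 0) mod 28 = 23, so s[8451] = s[23] = 9.

9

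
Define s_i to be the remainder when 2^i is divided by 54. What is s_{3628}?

52

s_0 = 1; s_1 = 2; s_2 = 4; s_3 = 8; s_4 = 16; s_5 = 32; s_6 = 10; s_7 = 20; s_8 = 40; s_9 = 26; s_{10} = 52; s_{11} = 50; s_{12} = 46; s_{13} = 38; s_{14} = 22; s_{15} = 44; s_{16} = 34; s_{17} = 14; s_{18} = 28; s_{19} = 2.
Since s_{19} = s_1 = 2, the sequence is eventually periodic: after a pre-period of length 1 it cycles with period 18.
For i ≥ 1, s_i depends only on (i - 1) mod 18. (3628 - 1) mod 18 = 9, so s_{3628} = s_{10} = 52.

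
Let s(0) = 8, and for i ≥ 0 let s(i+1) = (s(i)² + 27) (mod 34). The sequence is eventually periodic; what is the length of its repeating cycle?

6

Listing terms: s(0) = 8,  s(1) = 23,  s(2) = 12,  s(3) = 1,  s(4) = 28,  s(5) = 29,  s(6) = 18,  s(7) = 11,  s(8) = 12.
Since s(8) = s(2) = 12, the sequence is eventually periodic: after a pre-period of length 2 it cycles with period 6.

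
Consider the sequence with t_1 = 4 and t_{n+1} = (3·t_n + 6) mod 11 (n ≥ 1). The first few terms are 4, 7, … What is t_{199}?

Computing terms: t_1 = 4; t_2 = 7; t_3 = 5; t_4 = 10; t_5 = 3; t_6 = 4.
The sequence repeats with period 5.
So t_{199} = t_{1 + ((199-1) mod 5)} = t_4 = 10.

10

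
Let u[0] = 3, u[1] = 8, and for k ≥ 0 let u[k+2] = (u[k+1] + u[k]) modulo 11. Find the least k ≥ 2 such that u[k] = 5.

5

Listing terms: u[0] = 3,  u[1] = 8,  u[2] = 0,  u[3] = 8,  u[4] = 8,  u[5] = 5,  u[6] = 2,  u[7] = 7,  u[8] = 9,  u[9] = 5,  u[10] = 3,  u[11] = 8.
Since (u[10], u[11]) = (u[0], u[1]) = (3, 8) (two consecutive terms determine the rest), the sequence is periodic with period 10.
The value 5 first appears (with k ≥ 2) at u[5].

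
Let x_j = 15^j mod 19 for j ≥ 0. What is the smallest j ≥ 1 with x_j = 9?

4

We have x_0 = 1; x_1 = 15; x_2 = 16; x_3 = 12; x_4 = 9; x_5 = 2; x_6 = 11; x_7 = 13; x_8 = 5; x_9 = 18; x_{10} = 4; x_{11} = 3; x_{12} = 7; x_{13} = 10; x_{14} = 17; x_{15} = 8; x_{16} = 6; x_{17} = 14; x_{18} = 1.
The sequence repeats with period 18.
The value 9 first appears (with j ≥ 1) at x_4.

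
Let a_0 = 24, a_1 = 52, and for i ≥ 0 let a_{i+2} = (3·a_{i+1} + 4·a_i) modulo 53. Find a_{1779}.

Listing terms: a_0 = 24,  a_1 = 52,  a_2 = 40,  a_3 = 10,  a_4 = 31,  a_5 = 27,  a_6 = 46,  a_7 = 34,  a_8 = 21,  a_9 = 40,  a_{10} = 45,  a_{11} = 30,  a_{12} = 5,  a_{13} = 29,  a_{14} = 1,  a_{15} = 13,  a_{16} = 43,  a_{17} = 22,  a_{18} = 26,  a_{19} = 7,  a_{20} = 19,  a_{21} = 32,  a_{22} = 13,  a_{23} = 8,  a_{24} = 23,  a_{25} = 48,  a_{26} = 24,  a_{27} = 52.
Since (a_{26}, a_{27}) = (a_0, a_1) = (24, 52) (two consecutive terms determine the rest), the sequence is periodic with period 26.
So a_{1779} = a_{0 + ((1779-0) mod 26)} = a_{11} = 30.

30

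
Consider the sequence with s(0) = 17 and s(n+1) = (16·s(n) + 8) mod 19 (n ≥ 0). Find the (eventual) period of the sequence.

9

Listing terms: s(0) = 17; s(1) = 14; s(2) = 4; s(3) = 15; s(4) = 1; s(5) = 5; s(6) = 12; s(7) = 10; s(8) = 16; s(9) = 17.
Since s(9) = s(0) = 17, the sequence is periodic with period 9.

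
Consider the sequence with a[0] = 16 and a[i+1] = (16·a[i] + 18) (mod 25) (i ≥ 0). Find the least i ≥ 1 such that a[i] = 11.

15

Computing terms: a[0] = 16; a[1] = 24; a[2] = 2; a[3] = 0; a[4] = 18; a[5] = 6; a[6] = 14; a[7] = 17; a[8] = 15; a[9] = 8; a[10] = 21; a[11] = 4; a[12] = 7; a[13] = 5; a[14] = 23; a[15] = 11; a[16] = 19; a[17] = 22; a[18] = 20; a[19] = 13; a[20] = 1; a[21] = 9; a[22] = 12; a[23] = 10; a[24] = 3; a[25] = 16.
Since a[25] = a[0] = 16, the sequence is periodic with period 25.
The value 11 first appears (with i ≥ 1) at a[15].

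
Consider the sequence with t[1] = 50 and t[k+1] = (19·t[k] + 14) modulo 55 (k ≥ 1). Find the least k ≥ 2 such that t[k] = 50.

11

Listing terms: t[1] = 50,  t[2] = 29,  t[3] = 15,  t[4] = 24,  t[5] = 30,  t[6] = 34,  t[7] = 0,  t[8] = 14,  t[9] = 5,  t[10] = 54,  t[11] = 50.
Since t[11] = t[1] = 50, the sequence is periodic with period 10.
The value 50 next appears (with k ≥ 2) at t[11].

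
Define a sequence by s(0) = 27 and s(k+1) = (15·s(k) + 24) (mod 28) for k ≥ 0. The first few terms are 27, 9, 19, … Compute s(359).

Computing terms: s(0) = 27,  s(1) = 9,  s(2) = 19,  s(3) = 1,  s(4) = 11,  s(5) = 21,  s(6) = 3,  s(7) = 13,  s(8) = 23,  s(9) = 5,  s(10) = 15,  s(11) = 25,  s(12) = 7,  s(13) = 17,  s(14) = 27.
The sequence repeats with period 14.
(359 - 0) mod 14 = 9, so s(359) = s(9) = 5.

5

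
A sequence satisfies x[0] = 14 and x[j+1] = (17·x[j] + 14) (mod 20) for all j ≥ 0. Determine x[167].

We have x[0] = 14; x[1] = 12; x[2] = 18; x[3] = 0; x[4] = 14.
The sequence repeats with period 4.
So x[167] = x[0 + ((167-0) mod 4)] = x[3] = 0.

0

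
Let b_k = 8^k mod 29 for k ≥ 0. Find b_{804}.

b_0 = 1, b_1 = 8, b_2 = 6, b_3 = 19, b_4 = 7, b_5 = 27, b_6 = 13, b_7 = 17, b_8 = 20, b_9 = 15, b_{10} = 4, b_{11} = 3, b_{12} = 24, b_{13} = 18, b_{14} = 28, b_{15} = 21, b_{16} = 23, b_{17} = 10, b_{18} = 22, b_{19} = 2, b_{20} = 16, b_{21} = 12, b_{22} = 9, b_{23} = 14, b_{24} = 25, b_{25} = 26, b_{26} = 5, b_{27} = 11, b_{28} = 1.
Since b_{28} = b_0 = 1, the sequence is periodic with period 28.
(804 - 0) mod 28 = 20, so b_{804} = b_{20} = 16.

16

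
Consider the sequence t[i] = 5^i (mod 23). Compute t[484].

Listing terms: t[1] = 5, t[2] = 2, t[3] = 10, t[4] = 4, t[5] = 20, t[6] = 8, t[7] = 17, t[8] = 16, t[9] = 11, t[10] = 9, t[11] = 22, t[12] = 18, t[13] = 21, t[14] = 13, t[15] = 19, t[16] = 3, t[17] = 15, t[18] = 6, t[19] = 7, t[20] = 12, t[21] = 14, t[22] = 1, t[23] = 5.
The sequence repeats with period 22.
(484 - 1) mod 22 = 21, so t[484] = t[22] = 1.

1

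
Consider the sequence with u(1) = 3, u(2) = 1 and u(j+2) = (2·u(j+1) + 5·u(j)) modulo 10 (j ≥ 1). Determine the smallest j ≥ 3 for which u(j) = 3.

Computing terms: u(1) = 3; u(2) = 1; u(3) = 7; u(4) = 9; u(5) = 3; u(6) = 1.
Since (u(5), u(6)) = (u(1), u(2)) = (3, 1) (two consecutive terms determine the rest), the sequence is periodic with period 4.
The value 3 next appears (with j ≥ 3) at u(5).

5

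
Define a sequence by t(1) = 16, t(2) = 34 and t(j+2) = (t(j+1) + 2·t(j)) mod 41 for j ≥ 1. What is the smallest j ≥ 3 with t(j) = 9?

Listing terms: t(1) = 16, t(2) = 34, t(3) = 25, t(4) = 11, t(5) = 20, t(6) = 1, t(7) = 0, t(8) = 2, t(9) = 2, t(10) = 6, t(11) = 10, t(12) = 22, t(13) = 1, t(14) = 4, t(15) = 6, t(16) = 14, t(17) = 26, t(18) = 13, t(19) = 24, t(20) = 9, t(21) = 16, t(22) = 34.
The sequence repeats with period 20.
The value 9 first appears (with j ≥ 3) at t(20).

20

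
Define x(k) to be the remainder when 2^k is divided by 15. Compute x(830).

We have x(1) = 2,  x(2) = 4,  x(3) = 8,  x(4) = 1,  x(5) = 2.
The sequence repeats with period 4.
(830 - 1) mod 4 = 1, so x(830) = x(2) = 4.

4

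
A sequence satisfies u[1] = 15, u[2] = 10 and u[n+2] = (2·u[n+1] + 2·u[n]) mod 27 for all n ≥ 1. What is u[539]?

4

u[1] = 15,  u[2] = 10,  u[3] = 23,  u[4] = 12,  u[5] = 16,  u[6] = 2,  u[7] = 9,  u[8] = 22,  u[9] = 8,  u[10] = 6,  u[11] = 1,  u[12] = 14,  u[13] = 3,  u[14] = 7,  u[15] = 20,  u[16] = 0,  u[17] = 13,  u[18] = 26,  u[19] = 24,  u[20] = 19,  u[21] = 5,  u[22] = 21,  u[23] = 25,  u[24] = 11,  u[25] = 18,  u[26] = 4,  u[27] = 17,  u[28] = 15,  u[29] = 10.
Since (u[28], u[29]) = (u[1], u[2]) = (15, 10) (two consecutive terms determine the rest), the sequence is periodic with period 27.
So u[539] = u[1 + ((539-1) mod 27)] = u[26] = 4.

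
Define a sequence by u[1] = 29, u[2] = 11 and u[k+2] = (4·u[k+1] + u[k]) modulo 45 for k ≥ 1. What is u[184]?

3

We have u[1] = 29, u[2] = 11, u[3] = 28, u[4] = 33, u[5] = 25, u[6] = 43, u[7] = 17, u[8] = 21, u[9] = 11, u[10] = 20, u[11] = 1, u[12] = 24, u[13] = 7, u[14] = 7, u[15] = 35, u[16] = 12, u[17] = 38, u[18] = 29, u[19] = 19, u[20] = 15, u[21] = 34, u[22] = 16, u[23] = 8, u[24] = 3, u[25] = 20, u[26] = 38, u[27] = 37, u[28] = 6, u[29] = 16, u[30] = 25, u[31] = 26, u[32] = 39, u[33] = 2, u[34] = 2, u[35] = 10, u[36] = 42, u[37] = 43, u[38] = 34, u[39] = 44, u[40] = 30, u[41] = 29, u[42] = 11.
Since (u[41], u[42]) = (u[1], u[2]) = (29, 11) (two consecutive terms determine the rest), the sequence is periodic with period 40.
So u[184] = u[1 + ((184-1) mod 40)] = u[24] = 3.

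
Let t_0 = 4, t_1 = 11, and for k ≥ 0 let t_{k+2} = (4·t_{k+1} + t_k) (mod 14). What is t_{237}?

11

Listing terms: t_0 = 4, t_1 = 11, t_2 = 6, t_3 = 7, t_4 = 6, t_5 = 3, t_6 = 4, t_7 = 5, t_8 = 10, t_9 = 3, t_{10} = 8, t_{11} = 7, t_{12} = 8, t_{13} = 11, t_{14} = 10, t_{15} = 9, t_{16} = 4, t_{17} = 11.
The sequence repeats with period 16.
So t_{237} = t_{0 + ((237-0) mod 16)} = t_{13} = 11.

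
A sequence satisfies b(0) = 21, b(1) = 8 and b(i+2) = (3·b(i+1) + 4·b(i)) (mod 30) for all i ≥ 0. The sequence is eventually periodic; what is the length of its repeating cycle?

10

b(0) = 21; b(1) = 8; b(2) = 18; b(3) = 26; b(4) = 0; b(5) = 14; b(6) = 12; b(7) = 2; b(8) = 24; b(9) = 20; b(10) = 6; b(11) = 8; b(12) = 18.
Since (b(11), b(12)) = (b(1), b(2)) = (8, 18) (two consecutive terms determine the rest), the sequence is eventually periodic: after a pre-period of length 1 it cycles with period 10.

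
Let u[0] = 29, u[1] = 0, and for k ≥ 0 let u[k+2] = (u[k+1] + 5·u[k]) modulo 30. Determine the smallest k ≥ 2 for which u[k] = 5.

u[0] = 29,  u[1] = 0,  u[2] = 25,  u[3] = 25,  u[4] = 0,  u[5] = 5,  u[6] = 5,  u[7] = 0,  u[8] = 25.
Since (u[7], u[8]) = (u[1], u[2]) = (0, 25) (two consecutive terms determine the rest), the sequence is eventually periodic: after a pre-period of length 1 it cycles with period 6.
The value 5 first appears (with k ≥ 2) at u[5].

5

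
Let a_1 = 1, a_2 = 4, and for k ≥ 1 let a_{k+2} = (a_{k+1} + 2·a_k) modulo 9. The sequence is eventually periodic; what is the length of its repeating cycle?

18

We have a_1 = 1,  a_2 = 4,  a_3 = 6,  a_4 = 5,  a_5 = 8,  a_6 = 0,  a_7 = 7,  a_8 = 7,  a_9 = 3,  a_{10} = 8,  a_{11} = 5,  a_{12} = 3,  a_{13} = 4,  a_{14} = 1,  a_{15} = 0,  a_{16} = 2,  a_{17} = 2,  a_{18} = 6,  a_{19} = 1,  a_{20} = 4.
The sequence repeats with period 18.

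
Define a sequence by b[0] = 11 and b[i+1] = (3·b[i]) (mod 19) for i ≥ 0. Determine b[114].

1

b[0] = 11; b[1] = 14; b[2] = 4; b[3] = 12; b[4] = 17; b[5] = 13; b[6] = 1; b[7] = 3; b[8] = 9; b[9] = 8; b[10] = 5; b[11] = 15; b[12] = 7; b[13] = 2; b[14] = 6; b[15] = 18; b[16] = 16; b[17] = 10; b[18] = 11.
The sequence repeats with period 18.
So b[114] = b[0 + ((114-0) mod 18)] = b[6] = 1.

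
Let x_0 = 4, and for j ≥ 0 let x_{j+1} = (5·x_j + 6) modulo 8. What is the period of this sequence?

4

x_0 = 4,  x_1 = 2,  x_2 = 0,  x_3 = 6,  x_4 = 4.
Since x_4 = x_0 = 4, the sequence is periodic with period 4.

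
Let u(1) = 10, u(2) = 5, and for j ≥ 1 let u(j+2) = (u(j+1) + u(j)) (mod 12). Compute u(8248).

Listing terms: u(1) = 10, u(2) = 5, u(3) = 3, u(4) = 8, u(5) = 11, u(6) = 7, u(7) = 6, u(8) = 1, u(9) = 7, u(10) = 8, u(11) = 3, u(12) = 11, u(13) = 2, u(14) = 1, u(15) = 3, u(16) = 4, u(17) = 7, u(18) = 11, u(19) = 6, u(20) = 5, u(21) = 11, u(22) = 4, u(23) = 3, u(24) = 7, u(25) = 10, u(26) = 5.
Since (u(25), u(26)) = (u(1), u(2)) = (10, 5) (two consecutive terms determine the rest), the sequence is periodic with period 24.
So u(8248) = u(1 + ((8248-1) mod 24)) = u(16) = 4.

4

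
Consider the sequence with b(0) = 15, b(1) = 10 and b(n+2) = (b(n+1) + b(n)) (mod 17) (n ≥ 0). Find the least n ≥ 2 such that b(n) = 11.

Computing terms: b(0) = 15, b(1) = 10, b(2) = 8, b(3) = 1, b(4) = 9, b(5) = 10, b(6) = 2, b(7) = 12, b(8) = 14, b(9) = 9, b(10) = 6, b(11) = 15, b(12) = 4, b(13) = 2, b(14) = 6, b(15) = 8, b(16) = 14, b(17) = 5, b(18) = 2, b(19) = 7, b(20) = 9, b(21) = 16, b(22) = 8, b(23) = 7, b(24) = 15, b(25) = 5, b(26) = 3, b(27) = 8, b(28) = 11, b(29) = 2, b(30) = 13, b(31) = 15, b(32) = 11, b(33) = 9, b(34) = 3, b(35) = 12, b(36) = 15, b(37) = 10.
The sequence repeats with period 36.
The value 11 first appears (with n ≥ 2) at b(28).

28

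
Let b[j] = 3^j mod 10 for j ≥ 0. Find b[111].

Computing terms: b[0] = 1, b[1] = 3, b[2] = 9, b[3] = 7, b[4] = 1.
The sequence repeats with period 4.
(111 - 0) mod 4 = 3, so b[111] = b[3] = 7.

7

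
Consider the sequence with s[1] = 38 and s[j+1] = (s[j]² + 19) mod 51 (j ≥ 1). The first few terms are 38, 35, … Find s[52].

We have s[1] = 38; s[2] = 35; s[3] = 20; s[4] = 11; s[5] = 38.
The sequence repeats with period 4.
(52 - 1) mod 4 = 3, so s[52] = s[4] = 11.

11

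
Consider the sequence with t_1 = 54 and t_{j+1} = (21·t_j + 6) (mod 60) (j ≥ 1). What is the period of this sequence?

Computing terms: t_1 = 54, t_2 = 0, t_3 = 6, t_4 = 12, t_5 = 18, t_6 = 24, t_7 = 30, t_8 = 36, t_9 = 42, t_{10} = 48, t_{11} = 54.
Since t_{11} = t_1 = 54, the sequence is periodic with period 10.

10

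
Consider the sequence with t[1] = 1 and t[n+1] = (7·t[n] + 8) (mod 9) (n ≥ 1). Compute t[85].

Listing terms: t[1] = 1, t[2] = 6, t[3] = 5, t[4] = 7, t[5] = 3, t[6] = 2, t[7] = 4, t[8] = 0, t[9] = 8, t[10] = 1.
Since t[10] = t[1] = 1, the sequence is periodic with period 9.
(85 - 1) mod 9 = 3, so t[85] = t[4] = 7.

7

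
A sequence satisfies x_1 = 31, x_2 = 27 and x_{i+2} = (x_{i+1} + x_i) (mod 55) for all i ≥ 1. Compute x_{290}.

Computing terms: x_1 = 31,  x_2 = 27,  x_3 = 3,  x_4 = 30,  x_5 = 33,  x_6 = 8,  x_7 = 41,  x_8 = 49,  x_9 = 35,  x_{10} = 29,  x_{11} = 9,  x_{12} = 38,  x_{13} = 47,  x_{14} = 30,  x_{15} = 22,  x_{16} = 52,  x_{17} = 19,  x_{18} = 16,  x_{19} = 35,  x_{20} = 51,  x_{21} = 31,  x_{22} = 27.
The sequence repeats with period 20.
So x_{290} = x_{1 + ((290-1) mod 20)} = x_{10} = 29.

29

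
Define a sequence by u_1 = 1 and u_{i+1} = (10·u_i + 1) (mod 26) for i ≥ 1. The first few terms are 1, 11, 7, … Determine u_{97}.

Computing terms: u_1 = 1, u_2 = 11, u_3 = 7, u_4 = 19, u_5 = 9, u_6 = 13, u_7 = 1.
The sequence repeats with period 6.
So u_{97} = u_{1 + ((97-1) mod 6)} = u_1 = 1.

1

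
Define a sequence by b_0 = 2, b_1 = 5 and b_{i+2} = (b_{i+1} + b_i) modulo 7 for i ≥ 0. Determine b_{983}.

4

b_0 = 2,  b_1 = 5,  b_2 = 0,  b_3 = 5,  b_4 = 5,  b_5 = 3,  b_6 = 1,  b_7 = 4,  b_8 = 5,  b_9 = 2,  b_{10} = 0,  b_{11} = 2,  b_{12} = 2,  b_{13} = 4,  b_{14} = 6,  b_{15} = 3,  b_{16} = 2,  b_{17} = 5.
Since (b_{16}, b_{17}) = (b_0, b_1) = (2, 5) (two consecutive terms determine the rest), the sequence is periodic with period 16.
(983 - 0) mod 16 = 7, so b_{983} = b_7 = 4.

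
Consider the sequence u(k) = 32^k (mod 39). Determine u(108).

1

Computing terms: u(1) = 32,  u(2) = 10,  u(3) = 8,  u(4) = 22,  u(5) = 2,  u(6) = 25,  u(7) = 20,  u(8) = 16,  u(9) = 5,  u(10) = 4,  u(11) = 11,  u(12) = 1,  u(13) = 32.
Since u(13) = u(1) = 32, the sequence is periodic with period 12.
(108 - 1) mod 12 = 11, so u(108) = u(12) = 1.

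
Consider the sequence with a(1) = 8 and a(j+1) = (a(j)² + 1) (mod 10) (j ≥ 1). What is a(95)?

We have a(1) = 8; a(2) = 5; a(3) = 6; a(4) = 7; a(5) = 0; a(6) = 1; a(7) = 2; a(8) = 5.
Since a(8) = a(2) = 5, the sequence is eventually periodic: after a pre-period of length 1 it cycles with period 6.
For j ≥ 2, a(j) depends only on (j - 2) mod 6. (95 - 2) mod 6 = 3, so a(95) = a(5) = 0.

0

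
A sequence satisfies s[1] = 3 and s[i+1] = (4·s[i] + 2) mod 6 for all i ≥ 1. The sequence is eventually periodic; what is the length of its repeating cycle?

Listing terms: s[1] = 3,  s[2] = 2,  s[3] = 4,  s[4] = 0,  s[5] = 2.
Since s[5] = s[2] = 2, the sequence is eventually periodic: after a pre-period of length 1 it cycles with period 3.

3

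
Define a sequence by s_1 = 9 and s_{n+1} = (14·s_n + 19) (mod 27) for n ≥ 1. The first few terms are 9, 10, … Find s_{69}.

6

We have s_1 = 9,  s_2 = 10,  s_3 = 24,  s_4 = 4,  s_5 = 21,  s_6 = 16,  s_7 = 0,  s_8 = 19,  s_9 = 15,  s_{10} = 13,  s_{11} = 12,  s_{12} = 25,  s_{13} = 18,  s_{14} = 1,  s_{15} = 6,  s_{16} = 22,  s_{17} = 3,  s_{18} = 7,  s_{19} = 9.
Since s_{19} = s_1 = 9, the sequence is periodic with period 18.
So s_{69} = s_{1 + ((69-1) mod 18)} = s_{15} = 6.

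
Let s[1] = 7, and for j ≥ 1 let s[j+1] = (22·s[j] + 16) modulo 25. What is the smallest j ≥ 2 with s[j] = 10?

14

We have s[1] = 7,  s[2] = 20,  s[3] = 6,  s[4] = 23,  s[5] = 22,  s[6] = 0,  s[7] = 16,  s[8] = 18,  s[9] = 12,  s[10] = 5,  s[11] = 1,  s[12] = 13,  s[13] = 2,  s[14] = 10,  s[15] = 11,  s[16] = 8,  s[17] = 17,  s[18] = 15,  s[19] = 21,  s[20] = 3,  s[21] = 7.
The sequence repeats with period 20.
The value 10 first appears (with j ≥ 2) at s[14].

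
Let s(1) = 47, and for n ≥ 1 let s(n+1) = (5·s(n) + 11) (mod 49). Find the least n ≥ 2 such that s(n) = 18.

23

Computing terms: s(1) = 47, s(2) = 1, s(3) = 16, s(4) = 42, s(5) = 25, s(6) = 38, s(7) = 5, s(8) = 36, s(9) = 44, s(10) = 35, s(11) = 39, s(12) = 10, s(13) = 12, s(14) = 22, s(15) = 23, s(16) = 28, s(17) = 4, s(18) = 31, s(19) = 19, s(20) = 8, s(21) = 2, s(22) = 21, s(23) = 18, s(24) = 3, s(25) = 26, s(26) = 43, s(27) = 30, s(28) = 14, s(29) = 32, s(30) = 24, s(31) = 33, s(32) = 29, s(33) = 9, s(34) = 7, s(35) = 46, s(36) = 45, s(37) = 40, s(38) = 15, s(39) = 37, s(40) = 0, s(41) = 11, s(42) = 17, s(43) = 47.
The sequence repeats with period 42.
The value 18 first appears (with n ≥ 2) at s(23).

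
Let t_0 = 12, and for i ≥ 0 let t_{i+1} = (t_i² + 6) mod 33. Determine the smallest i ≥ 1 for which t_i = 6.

Computing terms: t_0 = 12, t_1 = 18, t_2 = 0, t_3 = 6, t_4 = 9, t_5 = 21, t_6 = 18.
Since t_6 = t_1 = 18, the sequence is eventually periodic: after a pre-period of length 1 it cycles with period 5.
The value 6 first appears (with i ≥ 1) at t_3.

3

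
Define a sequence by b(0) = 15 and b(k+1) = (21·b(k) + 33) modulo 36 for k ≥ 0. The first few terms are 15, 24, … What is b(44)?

15

We have b(0) = 15; b(1) = 24; b(2) = 33; b(3) = 6; b(4) = 15.
Since b(4) = b(0) = 15, the sequence is periodic with period 4.
(44 - 0) mod 4 = 0, so b(44) = b(0) = 15.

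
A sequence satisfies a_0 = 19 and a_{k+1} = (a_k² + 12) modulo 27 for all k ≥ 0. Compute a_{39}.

Computing terms: a_0 = 19; a_1 = 22; a_2 = 10; a_3 = 4; a_4 = 1; a_5 = 13; a_6 = 19.
The sequence repeats with period 6.
(39 - 0) mod 6 = 3, so a_{39} = a_3 = 4.

4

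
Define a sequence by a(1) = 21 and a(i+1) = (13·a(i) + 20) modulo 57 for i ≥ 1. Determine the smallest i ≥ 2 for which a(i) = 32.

5

a(1) = 21; a(2) = 8; a(3) = 10; a(4) = 36; a(5) = 32; a(6) = 37; a(7) = 45; a(8) = 35; a(9) = 19; a(10) = 39; a(11) = 14; a(12) = 31; a(13) = 24; a(14) = 47; a(15) = 4; a(16) = 15; a(17) = 44; a(18) = 22; a(19) = 21.
The sequence repeats with period 18.
The value 32 first appears (with i ≥ 2) at a(5).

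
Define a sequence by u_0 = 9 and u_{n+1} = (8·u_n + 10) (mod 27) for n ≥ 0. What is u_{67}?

1

We have u_0 = 9,  u_1 = 1,  u_2 = 18,  u_3 = 19,  u_4 = 0,  u_5 = 10,  u_6 = 9.
The sequence repeats with period 6.
(67 - 0) mod 6 = 1, so u_{67} = u_1 = 1.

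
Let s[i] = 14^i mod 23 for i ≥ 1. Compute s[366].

Computing terms: s[1] = 14, s[2] = 12, s[3] = 7, s[4] = 6, s[5] = 15, s[6] = 3, s[7] = 19, s[8] = 13, s[9] = 21, s[10] = 18, s[11] = 22, s[12] = 9, s[13] = 11, s[14] = 16, s[15] = 17, s[16] = 8, s[17] = 20, s[18] = 4, s[19] = 10, s[20] = 2, s[21] = 5, s[22] = 1, s[23] = 14.
Since s[23] = s[1] = 14, the sequence is periodic with period 22.
So s[366] = s[1 + ((366-1) mod 22)] = s[14] = 16.

16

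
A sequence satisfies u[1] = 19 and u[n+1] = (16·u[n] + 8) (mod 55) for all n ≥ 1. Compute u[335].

We have u[1] = 19,  u[2] = 37,  u[3] = 50,  u[4] = 38,  u[5] = 11,  u[6] = 19.
Since u[6] = u[1] = 19, the sequence is periodic with period 5.
(335 - 1) mod 5 = 4, so u[335] = u[5] = 11.

11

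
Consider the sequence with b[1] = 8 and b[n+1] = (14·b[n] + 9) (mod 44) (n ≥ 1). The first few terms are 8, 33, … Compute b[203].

Computing terms: b[1] = 8; b[2] = 33; b[3] = 31; b[4] = 3; b[5] = 7; b[6] = 19; b[7] = 11; b[8] = 31.
Since b[8] = b[3] = 31, the sequence is eventually periodic: after a pre-period of length 2 it cycles with period 5.
For n ≥ 3, b[n] depends only on (n - 3) mod 5. (203 - 3) mod 5 = 0, so b[203] = b[3] = 31.

31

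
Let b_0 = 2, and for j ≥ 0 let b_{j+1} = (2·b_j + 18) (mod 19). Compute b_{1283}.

14

We have b_0 = 2; b_1 = 3; b_2 = 5; b_3 = 9; b_4 = 17; b_5 = 14; b_6 = 8; b_7 = 15; b_8 = 10; b_9 = 0; b_{10} = 18; b_{11} = 16; b_{12} = 12; b_{13} = 4; b_{14} = 7; b_{15} = 13; b_{16} = 6; b_{17} = 11; b_{18} = 2.
Since b_{18} = b_0 = 2, the sequence is periodic with period 18.
(1283 - 0) mod 18 = 5, so b_{1283} = b_5 = 14.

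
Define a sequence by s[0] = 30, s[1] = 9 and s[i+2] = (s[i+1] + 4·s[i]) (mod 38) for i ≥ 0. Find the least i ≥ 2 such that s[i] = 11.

We have s[0] = 30, s[1] = 9, s[2] = 15, s[3] = 13, s[4] = 35, s[5] = 11, s[6] = 37, s[7] = 5, s[8] = 1, s[9] = 21, s[10] = 25, s[11] = 33, s[12] = 19, s[13] = 37, s[14] = 37, s[15] = 33, s[16] = 29, s[17] = 9, s[18] = 11, s[19] = 9, s[20] = 15.
Since (s[19], s[20]) = (s[1], s[2]) = (9, 15) (two consecutive terms determine the rest), the sequence is eventually periodic: after a pre-period of length 1 it cycles with period 18.
The value 11 first appears (with i ≥ 2) at s[5].

5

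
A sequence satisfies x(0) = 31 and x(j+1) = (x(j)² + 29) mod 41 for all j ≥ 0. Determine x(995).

x(0) = 31,  x(1) = 6,  x(2) = 24,  x(3) = 31.
Since x(3) = x(0) = 31, the sequence is periodic with period 3.
(995 - 0) mod 3 = 2, so x(995) = x(2) = 24.

24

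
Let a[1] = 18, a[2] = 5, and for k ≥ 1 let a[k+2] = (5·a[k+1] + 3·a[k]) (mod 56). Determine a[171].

23

a[1] = 18, a[2] = 5, a[3] = 23, a[4] = 18, a[5] = 47, a[6] = 9, a[7] = 18, a[8] = 5.
Since (a[7], a[8]) = (a[1], a[2]) = (18, 5) (two consecutive terms determine the rest), the sequence is periodic with period 6.
(171 - 1) mod 6 = 2, so a[171] = a[3] = 23.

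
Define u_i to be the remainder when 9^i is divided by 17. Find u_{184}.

1

Listing terms: u_1 = 9, u_2 = 13, u_3 = 15, u_4 = 16, u_5 = 8, u_6 = 4, u_7 = 2, u_8 = 1, u_9 = 9.
The sequence repeats with period 8.
So u_{184} = u_{1 + ((184-1) mod 8)} = u_8 = 1.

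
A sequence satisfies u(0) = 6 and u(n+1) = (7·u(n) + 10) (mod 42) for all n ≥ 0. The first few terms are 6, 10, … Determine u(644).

We have u(0) = 6, u(1) = 10, u(2) = 38, u(3) = 24, u(4) = 10.
Since u(4) = u(1) = 10, the sequence is eventually periodic: after a pre-period of length 1 it cycles with period 3.
For n ≥ 1, u(n) depends only on (n - 1) mod 3. (644 - 1) mod 3 = 1, so u(644) = u(2) = 38.

38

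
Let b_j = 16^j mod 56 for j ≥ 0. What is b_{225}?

b_0 = 1; b_1 = 16; b_2 = 32; b_3 = 8; b_4 = 16.
Since b_4 = b_1 = 16, the sequence is eventually periodic: after a pre-period of length 1 it cycles with period 3.
For j ≥ 1, b_j depends only on (j - 1) mod 3. (225 - 1) mod 3 = 2, so b_{225} = b_3 = 8.

8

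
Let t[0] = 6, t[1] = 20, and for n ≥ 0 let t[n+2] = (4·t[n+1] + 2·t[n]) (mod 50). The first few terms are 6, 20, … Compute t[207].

t[0] = 6,  t[1] = 20,  t[2] = 42,  t[3] = 8,  t[4] = 16,  t[5] = 30,  t[6] = 2,  t[7] = 18,  t[8] = 26,  t[9] = 40,  t[10] = 12,  t[11] = 28,  t[12] = 36,  t[13] = 0,  t[14] = 22,  t[15] = 38,  t[16] = 46,  t[17] = 10,  t[18] = 32,  t[19] = 48,  t[20] = 6,  t[21] = 20.
Since (t[20], t[21]) = (t[0], t[1]) = (6, 20) (two consecutive terms determine the rest), the sequence is periodic with period 20.
(207 - 0) mod 20 = 7, so t[207] = t[7] = 18.

18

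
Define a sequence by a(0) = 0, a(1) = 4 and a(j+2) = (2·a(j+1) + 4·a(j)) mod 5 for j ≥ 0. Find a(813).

2

We have a(0) = 0; a(1) = 4; a(2) = 3; a(3) = 2; a(4) = 1; a(5) = 0; a(6) = 4.
Since (a(5), a(6)) = (a(0), a(1)) = (0, 4) (two consecutive terms determine the rest), the sequence is periodic with period 5.
(813 - 0) mod 5 = 3, so a(813) = a(3) = 2.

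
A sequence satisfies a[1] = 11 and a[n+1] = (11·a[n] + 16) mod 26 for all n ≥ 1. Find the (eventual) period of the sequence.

12

Computing terms: a[1] = 11; a[2] = 7; a[3] = 15; a[4] = 25; a[5] = 5; a[6] = 19; a[7] = 17; a[8] = 21; a[9] = 13; a[10] = 3; a[11] = 23; a[12] = 9; a[13] = 11.
Since a[13] = a[1] = 11, the sequence is periodic with period 12.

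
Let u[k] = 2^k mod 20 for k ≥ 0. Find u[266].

Computing terms: u[0] = 1; u[1] = 2; u[2] = 4; u[3] = 8; u[4] = 16; u[5] = 12; u[6] = 4.
Since u[6] = u[2] = 4, the sequence is eventually periodic: after a pre-period of length 2 it cycles with period 4.
For k ≥ 2, u[k] depends only on (k - 2) mod 4. (266 - 2) mod 4 = 0, so u[266] = u[2] = 4.

4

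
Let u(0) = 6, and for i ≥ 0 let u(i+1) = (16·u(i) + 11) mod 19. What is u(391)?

u(0) = 6; u(1) = 12; u(2) = 13; u(3) = 10; u(4) = 0; u(5) = 11; u(6) = 16; u(7) = 1; u(8) = 8; u(9) = 6.
Since u(9) = u(0) = 6, the sequence is periodic with period 9.
(391 - 0) mod 9 = 4, so u(391) = u(4) = 0.

0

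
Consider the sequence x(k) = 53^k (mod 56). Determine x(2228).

9

We have x(1) = 53, x(2) = 9, x(3) = 29, x(4) = 25, x(5) = 37, x(6) = 1, x(7) = 53.
The sequence repeats with period 6.
(2228 - 1) mod 6 = 1, so x(2228) = x(2) = 9.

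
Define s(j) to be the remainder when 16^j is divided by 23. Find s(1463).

Listing terms: s(1) = 16; s(2) = 3; s(3) = 2; s(4) = 9; s(5) = 6; s(6) = 4; s(7) = 18; s(8) = 12; s(9) = 8; s(10) = 13; s(11) = 1; s(12) = 16.
Since s(12) = s(1) = 16, the sequence is periodic with period 11.
So s(1463) = s(1 + ((1463-1) mod 11)) = s(11) = 1.

1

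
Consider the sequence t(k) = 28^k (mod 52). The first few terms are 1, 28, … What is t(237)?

Listing terms: t(0) = 1,  t(1) = 28,  t(2) = 4,  t(3) = 8,  t(4) = 16,  t(5) = 32,  t(6) = 12,  t(7) = 24,  t(8) = 48,  t(9) = 44,  t(10) = 36,  t(11) = 20,  t(12) = 40,  t(13) = 28.
Since t(13) = t(1) = 28, the sequence is eventually periodic: after a pre-period of length 1 it cycles with period 12.
For k ≥ 1, t(k) depends only on (k - 1) mod 12. (237 - 1) mod 12 = 8, so t(237) = t(9) = 44.

44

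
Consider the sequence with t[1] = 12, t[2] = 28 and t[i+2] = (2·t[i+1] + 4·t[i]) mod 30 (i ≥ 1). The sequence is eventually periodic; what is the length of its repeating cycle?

t[1] = 12, t[2] = 28, t[3] = 14, t[4] = 20, t[5] = 6, t[6] = 2, t[7] = 28, t[8] = 4, t[9] = 0, t[10] = 16, t[11] = 2, t[12] = 8, t[13] = 24, t[14] = 20, t[15] = 16, t[16] = 22, t[17] = 18, t[18] = 4, t[19] = 20, t[20] = 26, t[21] = 12, t[22] = 8, t[23] = 4, t[24] = 10, t[25] = 6, t[26] = 22, t[27] = 8, t[28] = 14, t[29] = 0, t[30] = 26, t[31] = 22, t[32] = 28, t[33] = 24, t[34] = 10, t[35] = 26, t[36] = 2, t[37] = 18, t[38] = 14, t[39] = 10, t[40] = 16, t[41] = 12, t[42] = 28.
The sequence repeats with period 40.

40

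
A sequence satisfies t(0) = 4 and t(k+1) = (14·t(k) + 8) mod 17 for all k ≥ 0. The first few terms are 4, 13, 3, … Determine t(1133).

12

Computing terms: t(0) = 4, t(1) = 13, t(2) = 3, t(3) = 16, t(4) = 11, t(5) = 9, t(6) = 15, t(7) = 14, t(8) = 0, t(9) = 8, t(10) = 1, t(11) = 5, t(12) = 10, t(13) = 12, t(14) = 6, t(15) = 7, t(16) = 4.
The sequence repeats with period 16.
(1133 - 0) mod 16 = 13, so t(1133) = t(13) = 12.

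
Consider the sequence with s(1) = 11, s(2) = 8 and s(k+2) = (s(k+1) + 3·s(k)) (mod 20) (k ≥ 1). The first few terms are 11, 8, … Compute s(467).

16

Computing terms: s(1) = 11; s(2) = 8; s(3) = 1; s(4) = 5; s(5) = 8; s(6) = 3; s(7) = 7; s(8) = 16; s(9) = 17; s(10) = 5; s(11) = 16; s(12) = 11; s(13) = 19; s(14) = 12; s(15) = 9; s(16) = 5; s(17) = 12; s(18) = 7; s(19) = 3; s(20) = 4; s(21) = 13; s(22) = 5; s(23) = 4; s(24) = 19; s(25) = 11; s(26) = 8.
Since (s(25), s(26)) = (s(1), s(2)) = (11, 8) (two consecutive terms determine the rest), the sequence is periodic with period 24.
So s(467) = s(1 + ((467-1) mod 24)) = s(11) = 16.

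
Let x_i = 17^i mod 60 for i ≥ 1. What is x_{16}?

1

x_1 = 17,  x_2 = 49,  x_3 = 53,  x_4 = 1,  x_5 = 17.
Since x_5 = x_1 = 17, the sequence is periodic with period 4.
So x_{16} = x_{1 + ((16-1) mod 4)} = x_4 = 1.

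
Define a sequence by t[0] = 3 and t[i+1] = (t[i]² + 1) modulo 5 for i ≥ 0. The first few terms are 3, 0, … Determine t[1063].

0

We have t[0] = 3; t[1] = 0; t[2] = 1; t[3] = 2; t[4] = 0.
Since t[4] = t[1] = 0, the sequence is eventually periodic: after a pre-period of length 1 it cycles with period 3.
For i ≥ 1, t[i] depends only on (i - 1) mod 3. (1063 - 1) mod 3 = 0, so t[1063] = t[1] = 0.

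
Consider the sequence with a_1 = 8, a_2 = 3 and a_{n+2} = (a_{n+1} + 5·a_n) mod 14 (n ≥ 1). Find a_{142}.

We have a_1 = 8, a_2 = 3, a_3 = 1, a_4 = 2, a_5 = 7, a_6 = 3, a_7 = 10, a_8 = 11, a_9 = 5, a_{10} = 4, a_{11} = 1, a_{12} = 7, a_{13} = 12, a_{14} = 5, a_{15} = 9, a_{16} = 6, a_{17} = 9, a_{18} = 11, a_{19} = 0, a_{20} = 13, a_{21} = 13, a_{22} = 8, a_{23} = 3.
The sequence repeats with period 21.
(142 - 1) mod 21 = 15, so a_{142} = a_{16} = 6.

6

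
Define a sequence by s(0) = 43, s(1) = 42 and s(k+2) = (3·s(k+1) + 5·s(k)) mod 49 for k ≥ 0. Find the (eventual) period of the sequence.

21

Computing terms: s(0) = 43; s(1) = 42; s(2) = 47; s(3) = 8; s(4) = 14; s(5) = 33; s(6) = 22; s(7) = 35; s(8) = 19; s(9) = 36; s(10) = 7; s(11) = 5; s(12) = 1; s(13) = 28; s(14) = 40; s(15) = 15; s(16) = 0; s(17) = 26; s(18) = 29; s(19) = 21; s(20) = 12; s(21) = 43; s(22) = 42.
Since (s(21), s(22)) = (s(0), s(1)) = (43, 42) (two consecutive terms determine the rest), the sequence is periodic with period 21.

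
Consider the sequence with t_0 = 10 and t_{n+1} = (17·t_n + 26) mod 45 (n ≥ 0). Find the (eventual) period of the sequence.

4

Listing terms: t_0 = 10, t_1 = 16, t_2 = 28, t_3 = 7, t_4 = 10.
The sequence repeats with period 4.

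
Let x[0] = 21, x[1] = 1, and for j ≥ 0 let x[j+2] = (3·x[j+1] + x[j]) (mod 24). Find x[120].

Computing terms: x[0] = 21,  x[1] = 1,  x[2] = 0,  x[3] = 1,  x[4] = 3,  x[5] = 10,  x[6] = 9,  x[7] = 13,  x[8] = 0,  x[9] = 13,  x[10] = 15,  x[11] = 10,  x[12] = 21,  x[13] = 1.
Since (x[12], x[13]) = (x[0], x[1]) = (21, 1) (two consecutive terms determine the rest), the sequence is periodic with period 12.
(120 - 0) mod 12 = 0, so x[120] = x[0] = 21.

21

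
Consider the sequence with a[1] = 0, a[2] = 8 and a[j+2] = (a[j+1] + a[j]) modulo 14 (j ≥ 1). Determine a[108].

12

Listing terms: a[1] = 0; a[2] = 8; a[3] = 8; a[4] = 2; a[5] = 10; a[6] = 12; a[7] = 8; a[8] = 6; a[9] = 0; a[10] = 6; a[11] = 6; a[12] = 12; a[13] = 4; a[14] = 2; a[15] = 6; a[16] = 8; a[17] = 0; a[18] = 8.
The sequence repeats with period 16.
So a[108] = a[1 + ((108-1) mod 16)] = a[12] = 12.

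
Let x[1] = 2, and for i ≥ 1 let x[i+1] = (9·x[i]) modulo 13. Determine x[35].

Computing terms: x[1] = 2, x[2] = 5, x[3] = 6, x[4] = 2.
The sequence repeats with period 3.
So x[35] = x[1 + ((35-1) mod 3)] = x[2] = 5.

5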